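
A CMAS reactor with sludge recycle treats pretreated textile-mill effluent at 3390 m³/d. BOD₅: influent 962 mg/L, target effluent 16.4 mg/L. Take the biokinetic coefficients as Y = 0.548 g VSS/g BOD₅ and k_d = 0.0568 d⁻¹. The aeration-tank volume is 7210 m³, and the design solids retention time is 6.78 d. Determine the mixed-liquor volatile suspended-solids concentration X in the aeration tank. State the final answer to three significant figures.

X ≈ 1190 mg/L

X = Y·Q·ΔS·θ_c / [V·(1 + k_d θ_c)] = 0.548 × 3390 × (962 − 16.4) × 6.78 / [7210 × (1 + 0.0568 × 6.78)] = 1193 mg/L.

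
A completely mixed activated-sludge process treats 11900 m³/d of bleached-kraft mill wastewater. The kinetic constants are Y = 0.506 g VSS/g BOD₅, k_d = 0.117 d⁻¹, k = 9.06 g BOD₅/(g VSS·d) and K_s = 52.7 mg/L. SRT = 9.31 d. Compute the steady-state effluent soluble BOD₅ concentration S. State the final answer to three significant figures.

S ≈ 2.71 mg/L

From the Monod/SRT balance for a CMAS, S = K_s·(1+k_d θ_c)/[θ_c·(Y k − k_d) − 1] = 52.7 × (1 + 0.117 × 9.31) / [9.31 × (0.506 × 9.06 − 0.117) − 1] = 110.1 / 40.59 = 2.713 mg/L.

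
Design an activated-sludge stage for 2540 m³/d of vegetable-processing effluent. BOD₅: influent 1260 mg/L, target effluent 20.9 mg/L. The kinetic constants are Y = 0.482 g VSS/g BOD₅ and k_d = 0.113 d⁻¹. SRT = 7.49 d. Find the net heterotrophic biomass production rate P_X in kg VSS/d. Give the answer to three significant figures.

P_X ≈ 822 kg VSS/d

Correct the yield for decay: Y_obs = Y/(1 + k_d θ_c) = 0.482 / (1 + 0.113 × 7.49) = 0.482 / 1.846 = 0.2611.
Q·(S₀ − S) = 2540 × (1260 − 20.9) × 10⁻³ = 3147 kg/d removed.
Biomass produced: P_X = Y_obs·Q·ΔS = 0.2611 × 3147 ≈ 821.6 kg VSS/d.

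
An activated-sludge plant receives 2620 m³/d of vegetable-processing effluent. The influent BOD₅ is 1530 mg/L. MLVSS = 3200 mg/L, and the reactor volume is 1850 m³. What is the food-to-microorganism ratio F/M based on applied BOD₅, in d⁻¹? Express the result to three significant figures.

F/M ≈ 0.677 d⁻¹

Food-to-microorganism ratio F/M = Q S₀ / (V X) = 2620 × 1530 / (1850 × 3200) = 0.6771 d⁻¹.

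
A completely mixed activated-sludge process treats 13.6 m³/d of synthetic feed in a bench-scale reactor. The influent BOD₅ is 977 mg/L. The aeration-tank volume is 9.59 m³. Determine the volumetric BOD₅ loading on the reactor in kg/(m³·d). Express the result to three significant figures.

L_v ≈ 1.39 kg BOD₅/(m³·d)

Applied BOD₅ load per unit volume = Q·S₀/V = (13.6 × 977/1000)/9.590 = 1.386 kg BOD₅·m⁻³·d⁻¹.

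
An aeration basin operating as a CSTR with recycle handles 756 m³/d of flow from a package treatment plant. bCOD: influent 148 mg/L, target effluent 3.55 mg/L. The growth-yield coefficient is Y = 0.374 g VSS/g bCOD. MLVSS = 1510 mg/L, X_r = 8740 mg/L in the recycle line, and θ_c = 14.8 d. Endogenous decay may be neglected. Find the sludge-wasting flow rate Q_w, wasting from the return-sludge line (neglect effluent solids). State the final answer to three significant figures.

Q_w ≈ 4.67 m³/d

V·X = Y·Q·ΔS·θ_c gives V = 0.374 × 756 × (148 − 3.55) × 14.8 / 1510 = 400.3 m³.
Q_w = (V·X)/(θ_c X_r) = 400.3 × 1510 / (14.8 × 8740) = 4.673 m³/d.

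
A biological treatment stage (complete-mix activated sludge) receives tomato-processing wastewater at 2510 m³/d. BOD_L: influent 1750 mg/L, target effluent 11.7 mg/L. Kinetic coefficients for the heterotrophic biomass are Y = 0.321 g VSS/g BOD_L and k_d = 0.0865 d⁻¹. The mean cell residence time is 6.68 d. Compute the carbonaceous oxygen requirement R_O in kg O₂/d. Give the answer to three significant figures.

The observed yield is Y_obs = Y/(1 + k_d·θ_c) = 0.321 / (1 + 0.0865 × 6.68) = 0.321 / 1.578 = 0.2034 g VSS per g BOD_L removed.
ΔS = 1750 − 11.7 = 1738 mg/L, so the substrate removal rate is 2510 × 1738/1000 = 4363 kg BOD_L/d.
P_X = Y_obs·Q·(S₀ − S) = 0.2034 × 4363 = 887.7 kg VSS/d.
R_O = Q·ΔS − 1.42 P_X = 4363 − 1260 = 3103 kg O₂/d.

R_O ≈ 3100 kg O₂/d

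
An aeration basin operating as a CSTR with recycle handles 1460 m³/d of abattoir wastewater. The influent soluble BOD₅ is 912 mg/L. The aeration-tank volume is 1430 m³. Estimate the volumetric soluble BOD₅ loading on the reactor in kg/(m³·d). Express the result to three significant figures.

L_v ≈ 0.931 kg soluble BOD₅/(m³·d)

L_v = Q S₀ / V = 1460 × 912 × 10⁻³ / 1430 = 0.9311 kg/(m³·d).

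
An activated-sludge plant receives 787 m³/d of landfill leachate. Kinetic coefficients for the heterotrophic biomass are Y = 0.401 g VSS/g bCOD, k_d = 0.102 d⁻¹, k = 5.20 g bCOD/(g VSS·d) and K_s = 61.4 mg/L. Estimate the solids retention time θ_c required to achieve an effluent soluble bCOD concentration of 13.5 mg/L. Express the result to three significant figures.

At the target effluent, Y k S/(K_s+S) = 0.401×5.20×13.5/74.90 = 0.3758 d⁻¹.
θ_c = 1/(μ − k_d) = 1/(0.3758 − 0.102) = 1/0.2738 = 3.652 d.

θ_c ≈ 3.65 d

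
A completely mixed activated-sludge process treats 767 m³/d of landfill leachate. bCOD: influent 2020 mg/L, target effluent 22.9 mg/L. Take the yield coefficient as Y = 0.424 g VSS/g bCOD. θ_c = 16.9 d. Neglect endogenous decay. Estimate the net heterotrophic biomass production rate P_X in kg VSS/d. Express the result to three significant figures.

With endogenous decay neglected, the observed yield equals the true yield: Y_obs = Y = 0.424 g VSS/g bCOD.
Substrate removed = Q·(S₀ − S) = 767 m³/d × (2020 − 22.9) g/m³ = 1.53×10^6 g/d = 1532 kg/d.
Net biomass production P_X = Y_obs × Q·(S₀ − S) = 0.4240 × 1532 = 649.5 kg VSS/d.

P_X ≈ 649 kg VSS/d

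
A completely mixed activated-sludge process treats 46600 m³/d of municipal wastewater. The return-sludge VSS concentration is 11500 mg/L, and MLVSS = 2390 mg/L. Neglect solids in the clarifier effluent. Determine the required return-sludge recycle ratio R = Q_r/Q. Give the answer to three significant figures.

R ≈ 0.262

Mass balance around the secondary clarifier (neglecting effluent solids): R = X / (X_r − X) = 2390 / (11500 − 2390) = 0.2623.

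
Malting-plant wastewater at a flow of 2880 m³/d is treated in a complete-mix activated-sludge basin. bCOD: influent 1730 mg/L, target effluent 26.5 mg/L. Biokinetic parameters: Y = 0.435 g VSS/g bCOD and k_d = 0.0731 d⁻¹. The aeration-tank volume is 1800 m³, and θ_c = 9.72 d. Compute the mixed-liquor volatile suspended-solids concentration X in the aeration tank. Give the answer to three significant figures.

X ≈ 6740 mg/L

X = Y·Q·ΔS·θ_c / [V·(1 + k_d θ_c)] = 0.435 × 2880 × (1730 − 26.5) × 9.72 / [1800 × (1 + 0.0731 × 9.72)] = 6737 mg/L.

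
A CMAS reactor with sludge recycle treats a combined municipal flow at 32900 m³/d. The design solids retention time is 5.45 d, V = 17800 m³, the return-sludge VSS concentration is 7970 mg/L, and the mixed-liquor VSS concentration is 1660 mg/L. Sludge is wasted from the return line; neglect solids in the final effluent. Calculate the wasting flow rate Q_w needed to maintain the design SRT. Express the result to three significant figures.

Wasting from the return line (neglecting effluent solids): Q_w = V·X / (θ_c·X_r) = 17800 × 1660 / (5.45 × 7970) = 680.3 m³/d.

Q_w ≈ 680 m³/d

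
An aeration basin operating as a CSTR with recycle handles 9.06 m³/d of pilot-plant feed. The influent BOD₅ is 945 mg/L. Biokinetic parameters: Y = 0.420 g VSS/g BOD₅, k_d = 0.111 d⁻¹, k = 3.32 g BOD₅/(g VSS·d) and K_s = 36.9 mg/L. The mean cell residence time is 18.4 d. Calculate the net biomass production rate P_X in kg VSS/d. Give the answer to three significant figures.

Effluent substrate depends only on kinetics and SRT: S = K_s(1 + k_d θ_c) / [θ_c(Yk − k_d) − 1] = 36.9 × (1 + 0.111 × 18.4) / [18.4 × (0.420 × 3.32 − 0.111) − 1] = 112.3 / 22.61 = 4.964 mg/L.
The observed yield is Y_obs = Y/(1 + k_d·θ_c) = 0.420 / (1 + 0.111 × 18.4) = 0.420 / 3.042 = 0.1380 g VSS per g BOD₅ removed.
Mass of BOD₅ removed per day: Q(S₀ − S) = 9.06 × 940.0 g/m³ = 8.517 kg/d.
P_X = Y_obs · Q(S₀ − S) = 0.1380 × 8.517 = 1.176 kg VSS/d.

P_X ≈ 1.18 kg VSS/d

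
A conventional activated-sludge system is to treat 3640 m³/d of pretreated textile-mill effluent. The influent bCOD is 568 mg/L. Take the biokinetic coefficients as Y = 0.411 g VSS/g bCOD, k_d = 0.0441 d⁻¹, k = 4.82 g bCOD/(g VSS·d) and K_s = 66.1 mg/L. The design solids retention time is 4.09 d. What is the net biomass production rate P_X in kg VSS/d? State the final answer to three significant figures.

P_X ≈ 706 kg VSS/d

Effluent substrate depends only on kinetics and SRT: S = K_s(1 + k_d θ_c) / [θ_c(Yk − k_d) − 1] = 66.1 × (1 + 0.0441 × 4.09) / [4.09 × (0.411 × 4.82 − 0.0441) − 1] = 78.02 / 6.922 = 11.27 mg/L.
Observed yield with endogenous decay: Y_obs = Y / (1 + k_d·θ_c) = 0.411 / (1 + 0.0441 × 4.09) = 0.411 / 1.180 = 0.3482 g VSS/g bCOD.
ΔS = 568 − 11.3 = 556.7 mg/L, so the substrate removal rate is 3640 × 556.7/1000 = 2026 kg bCOD/d.
P_X = Y_obs · Q(S₀ − S) = 0.3482 × 2026 = 705.6 kg VSS/d.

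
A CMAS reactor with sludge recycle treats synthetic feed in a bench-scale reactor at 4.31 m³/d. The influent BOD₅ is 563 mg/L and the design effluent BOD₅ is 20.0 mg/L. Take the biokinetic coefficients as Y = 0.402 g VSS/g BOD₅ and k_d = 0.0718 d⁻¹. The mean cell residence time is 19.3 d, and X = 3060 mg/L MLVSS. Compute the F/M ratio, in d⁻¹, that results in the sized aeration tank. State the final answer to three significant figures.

F/M ≈ 0.319 d⁻¹

From the SRT design equation V = Y Q (S₀−S) θ_c / [X (1 + k_d θ_c)] = 0.402 × 4.31 × (563 − 20.0) × 19.3 / [3060 × (1 + 0.0718 × 19.3)] = 1.82×10^4 / 7300 = 2.487 m³.
F/M = Q·S₀ / (V·X) = 4.31 × 563 / (2.487 × 3060) = 0.3188 g BOD₅·(g VSS·d)⁻¹.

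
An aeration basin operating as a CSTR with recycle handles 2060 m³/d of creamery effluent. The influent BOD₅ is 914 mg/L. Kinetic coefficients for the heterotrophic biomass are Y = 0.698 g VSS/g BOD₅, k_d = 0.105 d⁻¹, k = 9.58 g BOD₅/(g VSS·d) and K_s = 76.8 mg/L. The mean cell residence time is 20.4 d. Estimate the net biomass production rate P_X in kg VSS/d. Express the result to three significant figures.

From the Monod/SRT balance for a CMAS, S = K_s·(1+k_d θ_c)/[θ_c·(Y k − k_d) − 1] = 76.8 × (1 + 0.105 × 20.4) / [20.4 × (0.698 × 9.58 − 0.105) − 1] = 241.3 / 133.3 = 1.811 mg/L.
Correct the yield for decay: Y_obs = Y/(1 + k_d θ_c) = 0.698 / (1 + 0.105 × 20.4) = 0.698 / 3.142 = 0.2222.
ΔS = 914 − 1.81 = 912.2 mg/L, so the substrate removal rate is 2060 × 912.2/1000 = 1879 kg BOD₅/d.
Net biomass production P_X = Y_obs × Q·(S₀ − S) = 0.2222 × 1879 = 417.4 kg VSS/d.

P_X ≈ 417 kg VSS/d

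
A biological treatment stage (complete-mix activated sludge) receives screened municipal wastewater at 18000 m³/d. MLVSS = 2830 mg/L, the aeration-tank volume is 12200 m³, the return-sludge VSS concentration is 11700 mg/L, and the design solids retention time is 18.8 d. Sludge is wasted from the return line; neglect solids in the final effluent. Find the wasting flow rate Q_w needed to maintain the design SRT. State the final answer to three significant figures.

θ_c = V·X/(Q_w·X_r) when wasting from the recycle, so Q_w = V·X/(θ_c·X_r) = 12200 × 2830 / (18.8 × 11700) = 157.0 m³/d.

Q_w ≈ 157 m³/d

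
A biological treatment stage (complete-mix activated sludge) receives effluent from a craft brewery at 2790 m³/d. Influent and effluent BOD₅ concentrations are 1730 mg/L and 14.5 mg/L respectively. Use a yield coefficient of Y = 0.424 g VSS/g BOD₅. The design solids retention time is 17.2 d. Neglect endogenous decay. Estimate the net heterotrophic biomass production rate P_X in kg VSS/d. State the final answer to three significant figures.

No decay correction is needed, so Y_obs = Y = 0.424.
Q·(S₀ − S) = 2790 × (1730 − 14.5) × 10⁻³ = 4786 kg/d removed.
Biomass produced: P_X = Y_obs·Q·ΔS = 0.4240 × 4786 ≈ 2029 kg VSS/d.

P_X ≈ 2030 kg VSS/d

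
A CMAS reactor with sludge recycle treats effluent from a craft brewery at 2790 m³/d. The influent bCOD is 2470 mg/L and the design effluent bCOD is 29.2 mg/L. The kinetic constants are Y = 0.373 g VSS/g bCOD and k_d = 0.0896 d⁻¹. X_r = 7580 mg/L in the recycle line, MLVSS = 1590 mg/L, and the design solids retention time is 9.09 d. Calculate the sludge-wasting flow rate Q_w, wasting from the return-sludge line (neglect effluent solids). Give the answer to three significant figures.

Q_w ≈ 185 m³/d

From the SRT design equation V = Y Q (S₀−S) θ_c / [X (1 + k_d θ_c)] = 0.373 × 2790 × (2470 − 29.2) × 9.09 / [1590 × (1 + 0.0896 × 9.09)] = 2.31×10^7 / 2885 = 8003 m³.
Wasting from the return line (neglecting effluent solids): Q_w = V·X / (θ_c·X_r) = 8003 × 1590 / (9.09 × 7580) = 184.7 m³/d.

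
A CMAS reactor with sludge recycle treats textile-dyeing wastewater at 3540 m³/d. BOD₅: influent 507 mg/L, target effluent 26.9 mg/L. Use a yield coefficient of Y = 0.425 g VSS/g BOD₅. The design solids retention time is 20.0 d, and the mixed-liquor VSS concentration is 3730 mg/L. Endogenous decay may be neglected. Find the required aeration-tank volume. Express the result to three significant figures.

V ≈ 3870 m³

V·X = Y·Q·ΔS·θ_c gives V = 0.425 × 3540 × (507 − 26.9) × 20.0 / 3730 = 3873 m³.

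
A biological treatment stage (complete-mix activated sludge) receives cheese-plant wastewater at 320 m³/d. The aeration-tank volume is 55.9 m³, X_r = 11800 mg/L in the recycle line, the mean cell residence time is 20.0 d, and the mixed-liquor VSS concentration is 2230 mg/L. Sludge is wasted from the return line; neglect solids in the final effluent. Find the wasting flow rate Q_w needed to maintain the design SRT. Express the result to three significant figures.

Wasting from the return line (neglecting effluent solids): Q_w = V·X / (θ_c·X_r) = 55.90 × 2230 / (20.0 × 11800) = 0.5282 m³/d.

Q_w ≈ 0.528 m³/d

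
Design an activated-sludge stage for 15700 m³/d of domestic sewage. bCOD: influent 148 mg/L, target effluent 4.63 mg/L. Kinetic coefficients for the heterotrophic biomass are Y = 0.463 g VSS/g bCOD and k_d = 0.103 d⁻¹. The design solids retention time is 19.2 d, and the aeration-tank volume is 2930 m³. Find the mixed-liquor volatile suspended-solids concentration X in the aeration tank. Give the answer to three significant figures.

From V·X·(1 + k_d·θ_c) = Y·Q·(S₀ − S)·θ_c: X = 0.463 × 15700 × (148 − 4.63) × 19.2 / [2930 × (1 + 0.103 × 19.2)] = 2294 mg/L.

X ≈ 2290 mg/L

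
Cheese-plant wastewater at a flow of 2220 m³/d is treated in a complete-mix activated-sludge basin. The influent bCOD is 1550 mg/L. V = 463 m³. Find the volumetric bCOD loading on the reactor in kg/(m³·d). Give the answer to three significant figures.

Applied bCOD load per unit volume = Q·S₀/V = (2220 × 1550/1000)/463.0 = 7.432 kg bCOD·m⁻³·d⁻¹.

L_v ≈ 7.43 kg bCOD/(m³·d)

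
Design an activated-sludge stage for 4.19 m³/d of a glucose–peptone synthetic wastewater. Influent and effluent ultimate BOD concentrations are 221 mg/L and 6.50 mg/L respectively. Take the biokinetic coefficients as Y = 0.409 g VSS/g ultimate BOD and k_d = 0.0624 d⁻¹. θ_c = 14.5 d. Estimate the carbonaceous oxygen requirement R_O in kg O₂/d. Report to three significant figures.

Y_obs = Y / (1 + k_d θ_c) = 0.409 / (1 + 0.0624 × 14.5) = 0.409 / 1.905 = 0.2147.
Mass of ultimate BOD removed per day: Q(S₀ − S) = 4.19 × 214.5 g/m³ = 0.8988 kg/d.
P_X = Y_obs·Q·(S₀ − S) = 0.2147 × 0.8988 = 0.1930 kg VSS/d.
Carbonaceous O₂ demand = substrate oxidised − cell-mass equivalent = 0.8988 − 1.42 × 0.1930 = 0.6247 kg O₂/d.

R_O ≈ 0.625 kg O₂/d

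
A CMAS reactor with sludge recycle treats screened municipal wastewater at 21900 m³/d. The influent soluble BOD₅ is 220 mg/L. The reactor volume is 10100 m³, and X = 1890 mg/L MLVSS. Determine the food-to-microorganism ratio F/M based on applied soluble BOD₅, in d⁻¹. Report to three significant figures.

F/M = Q·S₀ / (V·X) = 21900 × 220 / (10100 × 1890) = 0.2524 g soluble BOD₅·(g VSS·d)⁻¹.

F/M ≈ 0.252 d⁻¹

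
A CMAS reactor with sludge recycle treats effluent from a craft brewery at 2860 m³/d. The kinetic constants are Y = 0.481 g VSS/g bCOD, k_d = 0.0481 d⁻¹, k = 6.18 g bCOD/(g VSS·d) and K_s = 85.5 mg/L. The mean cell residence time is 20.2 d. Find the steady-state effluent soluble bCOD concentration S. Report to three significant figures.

For a completely mixed reactor with recycle the Lawrence–McCarty relation gives S = K_s·(1 + k_d·θ_c) / [θ_c·(Y·k − k_d) − 1] = 85.5 × (1 + 0.0481 × 20.2) / [20.2 × (0.481 × 6.18 − 0.0481) − 1] = 168.6 / 58.07 = 2.903 mg/L.

S ≈ 2.90 mg/L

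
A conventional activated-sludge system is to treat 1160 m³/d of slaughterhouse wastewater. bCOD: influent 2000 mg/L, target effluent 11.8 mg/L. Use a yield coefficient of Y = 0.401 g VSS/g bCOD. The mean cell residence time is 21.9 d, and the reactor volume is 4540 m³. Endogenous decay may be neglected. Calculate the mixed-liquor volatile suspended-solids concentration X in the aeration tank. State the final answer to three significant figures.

X ≈ 4460 mg/L

Without decay, X = Y Q (S₀−S) θ_c / V = 0.401 × 1160 × (2000 − 11.8) × 21.9 / 4540 = 4461 mg/L.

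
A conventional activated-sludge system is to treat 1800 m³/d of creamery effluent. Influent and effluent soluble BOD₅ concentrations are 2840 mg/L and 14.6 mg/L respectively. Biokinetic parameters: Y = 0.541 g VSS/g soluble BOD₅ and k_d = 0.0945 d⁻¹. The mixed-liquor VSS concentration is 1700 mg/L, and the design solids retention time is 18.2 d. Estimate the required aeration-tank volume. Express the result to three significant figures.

V ≈ 10800 m³

Steady-state biomass mass balance: V·X·(1 + k_d·θ_c) = Y·Q·(S₀ − S)·θ_c, so V = 0.541 × 1800 × (2840 − 14.6) × 18.2 / [1700 × (1 + 0.0945 × 18.2)] = 5.01×10^7 / 4624 = 10830 m³.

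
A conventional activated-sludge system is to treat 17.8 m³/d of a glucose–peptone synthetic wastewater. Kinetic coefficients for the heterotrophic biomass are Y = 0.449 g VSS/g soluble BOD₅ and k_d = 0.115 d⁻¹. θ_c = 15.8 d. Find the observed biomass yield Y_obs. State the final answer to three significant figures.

The observed yield is Y_obs = Y/(1 + k_d·θ_c) = 0.449 / (1 + 0.115 × 15.8) = 0.449 / 2.817 = 0.1594 g VSS per g soluble BOD₅ removed.

Y_obs ≈ 0.159 g VSS/g soluble BOD₅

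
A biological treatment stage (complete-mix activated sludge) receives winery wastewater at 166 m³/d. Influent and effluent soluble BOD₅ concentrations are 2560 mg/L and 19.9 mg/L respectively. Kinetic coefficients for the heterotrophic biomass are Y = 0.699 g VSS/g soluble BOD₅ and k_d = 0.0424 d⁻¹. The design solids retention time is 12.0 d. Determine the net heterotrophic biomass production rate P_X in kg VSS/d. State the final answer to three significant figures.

P_X ≈ 195 kg VSS/d

The observed yield is Y_obs = Y/(1 + k_d·θ_c) = 0.699 / (1 + 0.0424 × 12.0) = 0.699 / 1.509 = 0.4633 g VSS per g soluble BOD₅ removed.
Mass of soluble BOD₅ removed per day: Q(S₀ − S) = 166 × 2540 g/m³ = 421.7 kg/d.
P_X = Y_obs · Q(S₀ − S) = 0.4633 × 421.7 = 195.3 kg VSS/d.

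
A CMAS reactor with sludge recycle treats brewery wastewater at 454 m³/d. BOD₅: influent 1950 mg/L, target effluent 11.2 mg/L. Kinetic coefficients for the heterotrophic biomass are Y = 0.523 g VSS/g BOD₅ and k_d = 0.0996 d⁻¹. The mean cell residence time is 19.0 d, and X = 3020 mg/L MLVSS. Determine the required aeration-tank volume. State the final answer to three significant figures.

Steady-state biomass mass balance: V·X·(1 + k_d·θ_c) = Y·Q·(S₀ − S)·θ_c, so V = 0.523 × 454 × (1950 − 11.2) × 19.0 / [3020 × (1 + 0.0996 × 19.0)] = 8.75×10^6 / 8735 = 1001 m³.

V ≈ 1000 m³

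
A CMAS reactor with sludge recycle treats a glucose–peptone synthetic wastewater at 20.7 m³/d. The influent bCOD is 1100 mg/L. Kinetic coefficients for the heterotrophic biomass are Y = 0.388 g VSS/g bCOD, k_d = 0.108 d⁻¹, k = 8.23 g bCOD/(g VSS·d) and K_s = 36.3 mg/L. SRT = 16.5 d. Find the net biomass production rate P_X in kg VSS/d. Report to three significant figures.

Effluent substrate depends only on kinetics and SRT: S = K_s(1 + k_d θ_c) / [θ_c(Yk − k_d) − 1] = 36.3 × (1 + 0.108 × 16.5) / [16.5 × (0.388 × 8.23 − 0.108) − 1] = 101.0 / 49.91 = 2.024 mg/L.
Y_obs = Y / (1 + k_d θ_c) = 0.388 / (1 + 0.108 × 16.5) = 0.388 / 2.782 = 0.1395.
ΔS = 1100 − 2.02 = 1098 mg/L, so the substrate removal rate is 20.7 × 1098/1000 = 22.73 kg bCOD/d.
Net biomass production P_X = Y_obs × Q·(S₀ − S) = 0.1395 × 22.73 = 3.170 kg VSS/d.

P_X ≈ 3.17 kg VSS/d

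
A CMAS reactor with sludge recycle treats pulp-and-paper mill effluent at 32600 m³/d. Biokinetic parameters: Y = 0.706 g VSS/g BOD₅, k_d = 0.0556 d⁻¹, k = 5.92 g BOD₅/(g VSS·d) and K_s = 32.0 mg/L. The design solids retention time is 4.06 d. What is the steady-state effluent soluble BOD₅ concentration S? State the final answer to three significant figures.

S ≈ 2.49 mg/L

For a completely mixed reactor with recycle the Lawrence–McCarty relation gives S = K_s·(1 + k_d·θ_c) / [θ_c·(Y·k − k_d) − 1] = 32.0 × (1 + 0.0556 × 4.06) / [4.06 × (0.706 × 5.92 − 0.0556) − 1] = 39.22 / 15.74 = 2.491 mg/L.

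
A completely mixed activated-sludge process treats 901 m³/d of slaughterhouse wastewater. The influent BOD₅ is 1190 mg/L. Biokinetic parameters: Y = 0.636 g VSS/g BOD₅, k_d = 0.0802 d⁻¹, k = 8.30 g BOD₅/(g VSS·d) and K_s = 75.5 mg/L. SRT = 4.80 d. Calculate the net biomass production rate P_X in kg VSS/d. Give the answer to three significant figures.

For a completely mixed reactor with recycle the Lawrence–McCarty relation gives S = K_s·(1 + k_d·θ_c) / [θ_c·(Y·k − k_d) − 1] = 75.5 × (1 + 0.0802 × 4.80) / [4.80 × (0.636 × 8.30 − 0.0802) − 1] = 104.6 / 23.95 = 4.365 mg/L.
Correct the yield for decay: Y_obs = Y/(1 + k_d θ_c) = 0.636 / (1 + 0.0802 × 4.80) = 0.636 / 1.385 = 0.4592.
Q·(S₀ − S) = 901 × (1190 − 4.37) × 10⁻³ = 1068 kg/d removed.
Net biomass production P_X = Y_obs × Q·(S₀ − S) = 0.4592 × 1068 = 490.6 kg VSS/d.

P_X ≈ 491 kg VSS/d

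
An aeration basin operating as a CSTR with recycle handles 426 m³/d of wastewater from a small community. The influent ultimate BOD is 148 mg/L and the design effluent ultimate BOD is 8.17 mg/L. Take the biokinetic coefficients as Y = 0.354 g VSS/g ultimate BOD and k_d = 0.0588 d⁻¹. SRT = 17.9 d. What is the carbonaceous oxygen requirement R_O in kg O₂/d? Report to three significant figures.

Y_obs = Y / (1 + k_d θ_c) = 0.354 / (1 + 0.0588 × 17.9) = 0.354 / 2.053 = 0.1725.
Q·(S₀ − S) = 426 × (148 − 8.17) × 10⁻³ = 59.57 kg/d removed.
P_X = Y_obs·Q·(S₀ − S) = 0.1725 × 59.57 = 10.27 kg VSS/d.
R_O = Q·(S₀ − S) − 1.42·P_X = 59.57 − 1.42 × 10.27 = 44.98 kg O₂/d.

R_O ≈ 45.0 kg O₂/d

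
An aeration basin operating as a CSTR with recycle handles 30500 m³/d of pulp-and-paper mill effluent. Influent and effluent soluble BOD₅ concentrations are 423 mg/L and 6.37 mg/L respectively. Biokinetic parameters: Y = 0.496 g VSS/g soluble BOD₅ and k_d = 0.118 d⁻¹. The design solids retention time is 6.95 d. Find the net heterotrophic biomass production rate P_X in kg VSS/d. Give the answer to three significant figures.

P_X ≈ 3460 kg VSS/d

Correct the yield for decay: Y_obs = Y/(1 + k_d θ_c) = 0.496 / (1 + 0.118 × 6.95) = 0.496 / 1.820 = 0.2725.
Mass of soluble BOD₅ removed per day: Q(S₀ − S) = 30500 × 416.6 g/m³ = 12707 kg/d.
P_X = Y_obs · Q(S₀ − S) = 0.2725 × 12707 = 3463 kg VSS/d.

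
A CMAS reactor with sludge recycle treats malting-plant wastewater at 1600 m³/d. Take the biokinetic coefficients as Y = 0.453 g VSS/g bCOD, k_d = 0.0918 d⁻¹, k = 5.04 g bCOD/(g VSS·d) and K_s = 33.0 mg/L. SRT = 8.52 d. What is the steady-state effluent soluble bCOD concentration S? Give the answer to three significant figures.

From the Monod/SRT balance for a CMAS, S = K_s·(1+k_d θ_c)/[θ_c·(Y k − k_d) − 1] = 33.0 × (1 + 0.0918 × 8.52) / [8.52 × (0.453 × 5.04 − 0.0918) − 1] = 58.81 / 17.67 = 3.328 mg/L.

S ≈ 3.33 mg/L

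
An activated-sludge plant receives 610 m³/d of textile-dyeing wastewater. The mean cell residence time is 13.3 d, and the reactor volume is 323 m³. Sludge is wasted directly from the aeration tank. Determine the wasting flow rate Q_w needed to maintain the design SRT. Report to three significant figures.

With mixed-liquor wasting, θ_c = V/Q_w, so Q_w = V/θ_c = 323.0/13.3 = 24.29 m³/d.

Q_w ≈ 24.3 m³/d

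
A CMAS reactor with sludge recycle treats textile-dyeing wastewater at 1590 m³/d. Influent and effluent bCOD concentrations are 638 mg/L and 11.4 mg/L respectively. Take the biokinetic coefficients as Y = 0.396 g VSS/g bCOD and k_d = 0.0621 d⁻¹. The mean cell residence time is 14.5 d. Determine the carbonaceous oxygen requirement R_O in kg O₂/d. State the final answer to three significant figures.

The observed yield is Y_obs = Y/(1 + k_d·θ_c) = 0.396 / (1 + 0.0621 × 14.5) = 0.396 / 1.900 = 0.2084 g VSS per g bCOD removed.
Q·(S₀ − S) = 1590 × (638 − 11.4) × 10⁻³ = 996.3 kg/d removed.
Net sludge production P_X = 0.2084 × 996.3 = 207.6 kg VSS/d.
R_O = Q·(S₀ − S) − 1.42·P_X = 996.3 − 1.42 × 207.6 = 701.5 kg O₂/d.

R_O ≈ 702 kg O₂/d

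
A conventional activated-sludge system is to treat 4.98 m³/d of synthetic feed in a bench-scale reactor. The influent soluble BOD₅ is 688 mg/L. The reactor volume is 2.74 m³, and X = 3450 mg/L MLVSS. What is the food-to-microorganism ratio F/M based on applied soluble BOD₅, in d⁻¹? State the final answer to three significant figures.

F/M = applied load / biomass = Q·S₀/(V·X) = 4.98 × 688 / (2.740 × 3450) = 0.3625 d⁻¹.

F/M ≈ 0.362 d⁻¹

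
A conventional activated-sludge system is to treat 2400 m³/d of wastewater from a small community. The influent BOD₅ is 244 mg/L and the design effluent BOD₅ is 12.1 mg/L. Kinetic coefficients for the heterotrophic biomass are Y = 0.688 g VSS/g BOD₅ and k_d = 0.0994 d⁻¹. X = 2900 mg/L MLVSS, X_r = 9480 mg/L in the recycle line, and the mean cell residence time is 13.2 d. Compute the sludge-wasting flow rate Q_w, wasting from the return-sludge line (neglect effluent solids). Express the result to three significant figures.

Q_w ≈ 17.5 m³/d

From the SRT design equation V = Y Q (S₀−S) θ_c / [X (1 + k_d θ_c)] = 0.688 × 2400 × (244 − 12.1) × 13.2 / [2900 × (1 + 0.0994 × 13.2)] = 5.05×10^6 / 6705 = 753.8 m³.
Q_w = (V·X)/(θ_c X_r) = 753.8 × 2900 / (13.2 × 9480) = 17.47 m³/d.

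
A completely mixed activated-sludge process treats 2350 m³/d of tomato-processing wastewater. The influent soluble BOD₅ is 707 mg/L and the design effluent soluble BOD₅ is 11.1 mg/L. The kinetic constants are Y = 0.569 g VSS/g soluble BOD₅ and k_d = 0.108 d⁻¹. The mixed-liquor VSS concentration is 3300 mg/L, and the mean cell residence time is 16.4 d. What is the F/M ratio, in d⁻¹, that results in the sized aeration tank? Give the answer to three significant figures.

F/M ≈ 0.302 d⁻¹

From the SRT design equation V = Y Q (S₀−S) θ_c / [X (1 + k_d θ_c)] = 0.569 × 2350 × (707 − 11.1) × 16.4 / [3300 × (1 + 0.108 × 16.4)] = 1.53×10^7 / 9145 = 1669 m³.
F/M = applied load / biomass = Q·S₀/(V·X) = 2350 × 707 / (1669 × 3300) = 0.3017 d⁻¹.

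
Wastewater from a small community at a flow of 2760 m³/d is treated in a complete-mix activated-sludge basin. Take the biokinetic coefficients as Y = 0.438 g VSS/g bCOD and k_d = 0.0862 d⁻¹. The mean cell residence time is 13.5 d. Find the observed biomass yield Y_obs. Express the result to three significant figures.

Y_obs = Y / (1 + k_d θ_c) = 0.438 / (1 + 0.0862 × 13.5) = 0.438 / 2.164 = 0.2024.

Y_obs ≈ 0.202 g VSS/g bCOD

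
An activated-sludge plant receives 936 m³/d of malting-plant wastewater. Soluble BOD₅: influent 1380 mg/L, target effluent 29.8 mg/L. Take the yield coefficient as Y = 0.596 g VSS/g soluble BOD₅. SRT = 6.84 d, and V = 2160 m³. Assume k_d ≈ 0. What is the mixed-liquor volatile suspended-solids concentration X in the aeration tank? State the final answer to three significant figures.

X ≈ 2390 mg/L

From V·X = Y·Q·(S₀ − S)·θ_c (decay neglected): X = 0.596 × 936 × (1380 − 29.8) × 6.84 / 2160 = 2385 mg/L.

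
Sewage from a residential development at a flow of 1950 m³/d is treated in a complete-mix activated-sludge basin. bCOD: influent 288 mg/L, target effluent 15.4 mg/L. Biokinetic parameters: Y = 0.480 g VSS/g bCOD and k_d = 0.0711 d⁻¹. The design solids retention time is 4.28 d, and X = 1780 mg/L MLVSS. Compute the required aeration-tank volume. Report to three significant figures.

From the SRT design equation V = Y Q (S₀−S) θ_c / [X (1 + k_d θ_c)] = 0.480 × 1950 × (288 − 15.4) × 4.28 / [1780 × (1 + 0.0711 × 4.28)] = 1.09×10^6 / 2322 = 470.4 m³.

V ≈ 470 m³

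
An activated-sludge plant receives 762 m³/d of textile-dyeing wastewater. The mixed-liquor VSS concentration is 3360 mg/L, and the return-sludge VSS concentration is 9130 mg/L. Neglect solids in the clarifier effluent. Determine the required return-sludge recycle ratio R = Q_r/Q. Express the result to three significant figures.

Mass balance around the secondary clarifier (neglecting effluent solids): R = X / (X_r − X) = 3360 / (9130 − 3360) = 0.5823.

R ≈ 0.582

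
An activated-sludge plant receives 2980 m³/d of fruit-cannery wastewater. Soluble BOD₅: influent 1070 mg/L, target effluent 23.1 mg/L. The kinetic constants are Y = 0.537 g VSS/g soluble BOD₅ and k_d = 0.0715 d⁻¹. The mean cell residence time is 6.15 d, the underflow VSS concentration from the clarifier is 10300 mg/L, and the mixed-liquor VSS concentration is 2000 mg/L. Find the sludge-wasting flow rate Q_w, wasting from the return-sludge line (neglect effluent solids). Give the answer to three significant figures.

Q_w ≈ 113 m³/d

Steady-state biomass mass balance: V·X·(1 + k_d·θ_c) = Y·Q·(S₀ − S)·θ_c, so V = 0.537 × 2980 × (1070 − 23.1) × 6.15 / [2000 × (1 + 0.0715 × 6.15)] = 1.03×10^7 / 2879 = 3578 m³.
Wasting from the return line (neglecting effluent solids): Q_w = V·X / (θ_c·X_r) = 3578 × 2000 / (6.15 × 10300) = 113.0 m³/d.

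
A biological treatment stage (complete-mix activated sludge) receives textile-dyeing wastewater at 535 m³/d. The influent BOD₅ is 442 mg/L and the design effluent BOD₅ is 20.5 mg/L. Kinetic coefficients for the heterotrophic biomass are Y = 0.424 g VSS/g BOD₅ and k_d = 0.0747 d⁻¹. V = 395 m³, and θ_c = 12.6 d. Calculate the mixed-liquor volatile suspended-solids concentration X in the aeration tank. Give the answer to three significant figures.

X ≈ 1570 mg/L

X = Y·Q·ΔS·θ_c / [V·(1 + k_d θ_c)] = 0.424 × 535 × (442 − 20.5) × 12.6 / [395 × (1 + 0.0747 × 12.6)] = 1571 mg/L.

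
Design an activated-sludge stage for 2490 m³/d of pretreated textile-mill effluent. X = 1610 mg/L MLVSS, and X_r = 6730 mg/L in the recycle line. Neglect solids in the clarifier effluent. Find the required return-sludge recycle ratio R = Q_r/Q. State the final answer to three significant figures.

Mass balance around the secondary clarifier (neglecting effluent solids): R = X / (X_r − X) = 1610 / (6730 − 1610) = 0.3145.

R ≈ 0.314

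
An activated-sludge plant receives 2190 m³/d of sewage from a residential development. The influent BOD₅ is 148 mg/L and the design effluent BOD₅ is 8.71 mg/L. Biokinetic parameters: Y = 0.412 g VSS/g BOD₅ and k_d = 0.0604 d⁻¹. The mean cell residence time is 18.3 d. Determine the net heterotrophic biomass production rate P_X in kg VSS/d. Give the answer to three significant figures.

P_X ≈ 59.7 kg VSS/d

Observed yield with endogenous decay: Y_obs = Y / (1 + k_d·θ_c) = 0.412 / (1 + 0.0604 × 18.3) = 0.412 / 2.105 = 0.1957 g VSS/g BOD₅.
Q·(S₀ − S) = 2190 × (148 − 8.71) × 10⁻³ = 305.0 kg/d removed.
Net biomass production P_X = Y_obs × Q·(S₀ − S) = 0.1957 × 305.0 = 59.70 kg VSS/d.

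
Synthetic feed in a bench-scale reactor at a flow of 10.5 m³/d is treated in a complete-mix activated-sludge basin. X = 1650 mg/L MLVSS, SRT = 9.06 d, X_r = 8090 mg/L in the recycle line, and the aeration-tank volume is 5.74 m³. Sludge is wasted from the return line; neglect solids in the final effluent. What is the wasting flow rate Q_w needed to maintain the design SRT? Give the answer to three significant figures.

Q_w ≈ 0.129 m³/d

Q_w = (V·X)/(θ_c X_r) = 5.740 × 1650 / (9.06 × 8090) = 0.1292 m³/d.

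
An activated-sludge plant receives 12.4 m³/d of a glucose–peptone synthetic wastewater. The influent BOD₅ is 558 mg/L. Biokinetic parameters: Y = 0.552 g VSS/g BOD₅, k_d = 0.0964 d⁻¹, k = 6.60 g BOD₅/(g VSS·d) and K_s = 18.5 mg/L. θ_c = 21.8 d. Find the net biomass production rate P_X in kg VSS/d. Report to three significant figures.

From the Monod/SRT balance for a CMAS, S = K_s·(1+k_d θ_c)/[θ_c·(Y k − k_d) − 1] = 18.5 × (1 + 0.0964 × 21.8) / [21.8 × (0.552 × 6.60 − 0.0964) − 1] = 57.38 / 76.32 = 0.7518 mg/L.
Y_obs = Y / (1 + k_d θ_c) = 0.552 / (1 + 0.0964 × 21.8) = 0.552 / 3.102 = 0.1780.
Q·(S₀ − S) = 12.4 × (558 − 0.752) × 10⁻³ = 6.910 kg/d removed.
P_X = Y_obs · Q(S₀ − S) = 0.1780 × 6.910 = 1.230 kg VSS/d.

P_X ≈ 1.23 kg VSS/d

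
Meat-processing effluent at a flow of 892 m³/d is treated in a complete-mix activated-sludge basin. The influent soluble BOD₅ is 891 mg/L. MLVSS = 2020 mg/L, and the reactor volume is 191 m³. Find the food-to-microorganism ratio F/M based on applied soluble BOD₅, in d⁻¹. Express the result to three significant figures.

Food-to-microorganism ratio F/M = Q S₀ / (V X) = 892 × 891 / (191.0 × 2020) = 2.060 d⁻¹.

F/M ≈ 2.06 d⁻¹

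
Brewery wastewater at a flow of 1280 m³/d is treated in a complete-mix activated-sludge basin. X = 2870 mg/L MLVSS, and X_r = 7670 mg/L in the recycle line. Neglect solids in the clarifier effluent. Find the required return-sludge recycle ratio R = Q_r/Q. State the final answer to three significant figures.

Solids balance on the clarifier gives (1+R)X = R·X_r, so R = X/(X_r − X) = 2870 / (7670 − 2870) = 0.5979.

R ≈ 0.598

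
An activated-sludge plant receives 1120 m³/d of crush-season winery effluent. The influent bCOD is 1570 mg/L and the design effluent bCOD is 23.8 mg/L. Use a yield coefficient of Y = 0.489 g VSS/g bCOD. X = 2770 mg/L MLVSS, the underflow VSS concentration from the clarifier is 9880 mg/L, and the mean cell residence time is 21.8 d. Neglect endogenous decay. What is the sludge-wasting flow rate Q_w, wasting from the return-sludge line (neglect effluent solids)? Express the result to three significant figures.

Biomass mass balance (decay neglected): V·X = Y·Q·(S₀ − S)·θ_c, so V = 0.489 × 1120 × (1570 − 23.8) × 21.8 / 2770 = 6665 m³.
θ_c = V·X/(Q_w·X_r) when wasting from the recycle, so Q_w = V·X/(θ_c·X_r) = 6665 × 2770 / (21.8 × 9880) = 85.71 m³/d.

Q_w ≈ 85.7 m³/d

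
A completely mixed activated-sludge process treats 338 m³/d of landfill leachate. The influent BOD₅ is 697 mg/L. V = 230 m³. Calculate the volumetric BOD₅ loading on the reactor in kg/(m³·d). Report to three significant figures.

L_v ≈ 1.02 kg BOD₅/(m³·d)

L_v = Q S₀ / V = 338 × 697 × 10⁻³ / 230.0 = 1.024 kg/(m³·d).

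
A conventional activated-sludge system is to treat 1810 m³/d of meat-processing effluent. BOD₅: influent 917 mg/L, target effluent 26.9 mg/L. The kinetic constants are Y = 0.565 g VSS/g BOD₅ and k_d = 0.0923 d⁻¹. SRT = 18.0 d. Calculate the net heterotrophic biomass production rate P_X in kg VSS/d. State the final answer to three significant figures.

Observed yield with endogenous decay: Y_obs = Y / (1 + k_d·θ_c) = 0.565 / (1 + 0.0923 × 18.0) = 0.565 / 2.661 = 0.2123 g VSS/g BOD₅.
Mass of BOD₅ removed per day: Q(S₀ − S) = 1810 × 890.1 g/m³ = 1611 kg/d.
So the net sludge growth is P_X = 0.2123 × 1611 = 342.0 kg VSS/d.

P_X ≈ 342 kg VSS/d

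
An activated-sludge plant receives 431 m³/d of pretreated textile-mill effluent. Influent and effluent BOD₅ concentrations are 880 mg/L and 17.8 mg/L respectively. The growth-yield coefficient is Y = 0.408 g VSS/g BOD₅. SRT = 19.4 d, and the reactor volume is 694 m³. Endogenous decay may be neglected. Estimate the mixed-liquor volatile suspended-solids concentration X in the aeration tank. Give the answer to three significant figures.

Without decay, X = Y Q (S₀−S) θ_c / V = 0.408 × 431 × (880 − 17.8) × 19.4 / 694 = 4238 mg/L.

X ≈ 4240 mg/L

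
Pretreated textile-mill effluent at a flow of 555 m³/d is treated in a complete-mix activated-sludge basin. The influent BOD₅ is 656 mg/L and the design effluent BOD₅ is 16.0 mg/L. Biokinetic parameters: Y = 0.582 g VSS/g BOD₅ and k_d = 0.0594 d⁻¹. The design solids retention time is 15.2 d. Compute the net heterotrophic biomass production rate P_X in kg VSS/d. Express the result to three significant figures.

The observed yield is Y_obs = Y/(1 + k_d·θ_c) = 0.582 / (1 + 0.0594 × 15.2) = 0.582 / 1.903 = 0.3059 g VSS per g BOD₅ removed.
Mass of BOD₅ removed per day: Q(S₀ − S) = 555 × 640.0 g/m³ = 355.2 kg/d.
Biomass produced: P_X = Y_obs·Q·ΔS = 0.3059 × 355.2 ≈ 108.6 kg VSS/d.

P_X ≈ 109 kg VSS/d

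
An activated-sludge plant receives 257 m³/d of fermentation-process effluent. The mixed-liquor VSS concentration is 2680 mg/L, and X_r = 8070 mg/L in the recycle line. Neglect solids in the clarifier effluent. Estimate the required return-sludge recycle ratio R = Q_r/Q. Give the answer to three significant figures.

Solids balance on the clarifier gives (1+R)X = R·X_r, so R = X/(X_r − X) = 2680 / (8070 − 2680) = 0.4972.

R ≈ 0.497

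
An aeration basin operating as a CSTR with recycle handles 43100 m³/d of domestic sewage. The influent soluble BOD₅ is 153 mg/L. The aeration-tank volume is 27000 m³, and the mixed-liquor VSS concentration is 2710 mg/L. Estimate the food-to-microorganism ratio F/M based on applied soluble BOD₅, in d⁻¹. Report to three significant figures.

F/M = Q·S₀ / (V·X) = 43100 × 153 / (27000 × 2710) = 0.09012 g soluble BOD₅·(g VSS·d)⁻¹.

F/M ≈ 0.0901 d⁻¹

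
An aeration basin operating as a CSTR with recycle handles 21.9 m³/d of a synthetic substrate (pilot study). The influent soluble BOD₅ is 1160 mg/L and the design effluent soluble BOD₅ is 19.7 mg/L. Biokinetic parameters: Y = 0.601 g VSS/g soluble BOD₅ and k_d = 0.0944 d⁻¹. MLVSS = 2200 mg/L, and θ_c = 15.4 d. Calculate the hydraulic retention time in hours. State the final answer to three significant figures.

Rearranging the biomass balance for a CMAS with decay, V = Y·Q·ΔS·θ_c / [X·(1+k_d θ_c)] = 0.601 × 21.9 × (1160 − 19.7) × 15.4 / [2200 × (1 + 0.0944 × 15.4)] = 2.31×10^5 / 5398 = 42.82 m³.
τ = V/Q = 42.82/21.9 = 1.955 d, or 46.92 h.

τ ≈ 46.9 h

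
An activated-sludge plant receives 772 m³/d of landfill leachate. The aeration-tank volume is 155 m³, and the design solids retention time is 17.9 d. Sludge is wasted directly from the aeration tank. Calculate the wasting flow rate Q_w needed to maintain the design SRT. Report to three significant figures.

Q_w ≈ 8.66 m³/d

Wasting from the aeration tank: Q_w = V / θ_c = 155.0 / 17.9 = 8.659 m³/d.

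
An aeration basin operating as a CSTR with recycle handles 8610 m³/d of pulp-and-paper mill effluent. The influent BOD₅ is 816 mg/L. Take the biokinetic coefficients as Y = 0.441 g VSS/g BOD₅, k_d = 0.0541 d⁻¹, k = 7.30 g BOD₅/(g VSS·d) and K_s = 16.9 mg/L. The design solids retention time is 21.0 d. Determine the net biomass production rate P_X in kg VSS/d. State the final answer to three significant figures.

P_X ≈ 1450 kg VSS/d

Effluent substrate depends only on kinetics and SRT: S = K_s(1 + k_d θ_c) / [θ_c(Yk − k_d) − 1] = 16.9 × (1 + 0.0541 × 21.0) / [21.0 × (0.441 × 7.30 − 0.0541) − 1] = 36.10 / 65.47 = 0.5514 mg/L.
Y_obs = Y / (1 + k_d θ_c) = 0.441 / (1 + 0.0541 × 21.0) = 0.441 / 2.136 = 0.2065.
Mass of BOD₅ removed per day: Q(S₀ − S) = 8610 × 815.4 g/m³ = 7021 kg/d.
Net biomass production P_X = Y_obs × Q·(S₀ − S) = 0.2065 × 7021 = 1449 kg VSS/d.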